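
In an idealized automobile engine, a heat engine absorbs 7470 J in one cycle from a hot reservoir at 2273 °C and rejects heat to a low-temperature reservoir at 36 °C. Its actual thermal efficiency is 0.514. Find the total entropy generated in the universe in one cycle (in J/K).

ΔS_univ ≈ 8.81 J/K

T_H = 2273 °C → 2273 + 273.15 = 2546.15 K.
T_C = 36 °C → 36 + 273.15 = 309.15 K.
W = η·Q_H = 0.514 × 7470 = 3840 J, so Q_C = Q_H − W = 3630 J.
Entropy balance on the reservoirs: −Q_H/T_H = -2.934 J/K, +Q_C/T_C = 11.74 J/K.
ΔS_univ = −Q_H/T_H + Q_C/T_C = 8.81 J/K (> 0, since η = 0.514 < η_Carnot = 0.879).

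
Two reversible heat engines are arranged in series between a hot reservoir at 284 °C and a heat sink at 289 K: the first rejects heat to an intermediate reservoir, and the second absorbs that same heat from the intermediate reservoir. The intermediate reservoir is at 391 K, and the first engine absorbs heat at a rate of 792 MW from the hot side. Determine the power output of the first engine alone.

Ẇ₁ ≈ 236 MW

T_H = 284 °C → 284 + 273.15 = 557.15 K.
First-stage efficiency η₁ = 1 − T_m/T_H = 1 − 391.00/557.15 = 0.2982.
W₁ = η₁·Q_H = 0.2982 × 792 = 236 MW.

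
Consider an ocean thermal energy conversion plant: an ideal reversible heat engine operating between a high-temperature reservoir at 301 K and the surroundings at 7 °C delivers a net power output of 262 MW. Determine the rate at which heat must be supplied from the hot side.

T_C = 7 °C → 7 + 273.15 = 280.15 K.
Since the cycle is reversible, η = 1 − T_C/T_H = 1 − 280.15/301.00 = 0.0693.
Q_H = W/η = 262/0.0693 = 3782 MW.

Q̇_H ≈ 3782 MW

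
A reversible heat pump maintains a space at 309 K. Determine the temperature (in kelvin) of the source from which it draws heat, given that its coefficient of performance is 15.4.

COP_HP = T_H/(T_H − T_C) ⇒ T_C = T_H·(COP_HP − 1)/COP_HP = 309.00 × (15.4 − 1)/15.4 = 288.9 K.

T_C ≈ 288.9 K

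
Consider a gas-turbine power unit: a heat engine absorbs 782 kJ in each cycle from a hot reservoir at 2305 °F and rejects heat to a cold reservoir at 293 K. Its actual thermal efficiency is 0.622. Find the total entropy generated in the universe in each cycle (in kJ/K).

ΔS_univ ≈ 0.500 kJ/K

T_H = 2305 °F → (2305 − 32) × 5/9 = 1262.78 °C = 1535.93 K.
W = η·Q_H = 0.622 × 782 = 486.4 kJ, so Q_C = Q_H − W = 295.6 kJ.
Reservoir entropy changes: ΔS_H = −Q_H/T_H = −782/1535.93 = -0.5091 kJ/K and ΔS_C = +Q_C/T_C = 295.6/293.00 = 1.009 kJ/K.
ΔS_univ = −Q_H/T_H + Q_C/T_C = 0.500 kJ/K (> 0, since η = 0.622 < η_Carnot = 0.809).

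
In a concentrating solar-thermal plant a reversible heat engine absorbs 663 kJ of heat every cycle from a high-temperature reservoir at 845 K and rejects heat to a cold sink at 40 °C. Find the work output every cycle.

W ≈ 417.3 kJ

T_C = 40 °C → 40 + 273.15 = 313.15 K.
The Carnot efficiency is η = 1 − T_C/T_H = 1 − 313.15/845.00 = 0.6294.
W = η·Q_H = 0.6294 × 663 = 417.3 kJ.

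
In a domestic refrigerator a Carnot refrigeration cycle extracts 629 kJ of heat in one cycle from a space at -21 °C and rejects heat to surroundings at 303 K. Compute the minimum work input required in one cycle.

T_C = -21 °C → -21 + 273.15 = 252.15 K.
Carnot COP: COP_R = T_C/(T_H − T_C) = 252.15/50.85 = 4.9587.
W = Q_C/COP_R = 629/4.9587 = 127 kJ.

W_in ≈ 127 kJ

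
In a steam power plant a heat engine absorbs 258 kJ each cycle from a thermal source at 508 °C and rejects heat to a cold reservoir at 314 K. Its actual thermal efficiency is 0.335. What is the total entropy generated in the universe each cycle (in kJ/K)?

T_H = 508 °C → 508 + 273.15 = 781.15 K.
W = η·Q_H = 0.335 × 258 = 86.43 kJ, so Q_C = Q_H − W = 171.6 kJ.
Reservoir entropy changes: ΔS_H = −Q_H/T_H = −258/781.15 = -0.3303 kJ/K and ΔS_C = +Q_C/T_C = 171.6/314.00 = 0.5464 kJ/K.
ΔS_univ = −Q_H/T_H + Q_C/T_C = 0.2161 kJ/K (> 0, since η = 0.335 < η_Carnot = 0.598).

ΔS_univ ≈ 0.2161 kJ/K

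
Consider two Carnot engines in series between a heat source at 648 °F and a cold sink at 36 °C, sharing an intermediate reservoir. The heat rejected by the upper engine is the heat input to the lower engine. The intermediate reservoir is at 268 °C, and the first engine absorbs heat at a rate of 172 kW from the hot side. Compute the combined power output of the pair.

Ẇ_total ≈ 85.6 kW

T_H = 648 °F → (648 − 32) × 5/9 = 342.22 °C = 615.37 K.
T_C = 36 °C → 36 + 273.15 = 309.15 K.
Two reversible stages in series are equivalent to a single Carnot engine between T_H and T_C, so η_total = 1 − T_C/T_H = 1 − 309.15/615.37 = 0.4976.
W_total = η_total · Q_H = 0.4976 × 172 = 85.6 kW.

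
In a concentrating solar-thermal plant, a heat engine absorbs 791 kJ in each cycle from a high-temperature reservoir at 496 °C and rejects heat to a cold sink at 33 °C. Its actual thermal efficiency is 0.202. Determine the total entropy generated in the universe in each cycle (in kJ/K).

ΔS_univ ≈ 1.03 kJ/K

T_H = 496 °C → 496 + 273.15 = 769.15 K.
T_C = 33 °C → 33 + 273.15 = 306.15 K.
W = η·Q_H = 0.202 × 791 = 159.8 kJ, so Q_C = Q_H − W = 631.2 kJ.
Entropy balance on the reservoirs: −Q_H/T_H = -1.028 kJ/K, +Q_C/T_C = 2.062 kJ/K.
ΔS_univ = −Q_H/T_H + Q_C/T_C = 1.03 kJ/K (> 0, since η = 0.202 < η_Carnot = 0.602).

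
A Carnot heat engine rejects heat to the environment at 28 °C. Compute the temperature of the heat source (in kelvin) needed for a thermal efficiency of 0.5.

T_H ≈ 602.3 K

T_C = 28 °C → 28 + 273.15 = 301.15 K.
From η = 1 − T_C/T_H, solving for T_H gives T_H = T_C/(1 − η) = 301.15/(1 − 0.5) = 602.3 K.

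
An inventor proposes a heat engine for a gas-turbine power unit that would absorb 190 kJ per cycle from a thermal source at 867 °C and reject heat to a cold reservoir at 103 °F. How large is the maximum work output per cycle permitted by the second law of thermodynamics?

W_max ≈ 137.9 kJ

T_H = 867 °C → 867 + 273.15 = 1140.15 K.
T_C = 103 °F → (103 − 32) × 5/9 = 39.44 °C = 312.59 K.
No engine can exceed the Carnot limit: η_max = 1 − T_C/T_H = 1 − 312.59/1140.15 = 0.7258.
W_max = η_max · Q_H = 0.7258 × 190 = 137.9 kJ.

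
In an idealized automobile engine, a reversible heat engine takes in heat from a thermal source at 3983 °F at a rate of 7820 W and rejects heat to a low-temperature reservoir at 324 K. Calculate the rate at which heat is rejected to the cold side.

Q̇_C ≈ 1027 W

T_H = 3983 °F → (3983 − 32) × 5/9 = 2195.00 °C = 2468.15 K.
The Carnot efficiency is η = 1 − T_C/T_H = 1 − 324.00/2468.15 = 0.8687.
For a reversible cycle Q_C/Q_H = T_C/T_H, so Q_C = 7820 × 324.00/2468.15 = 1027 W.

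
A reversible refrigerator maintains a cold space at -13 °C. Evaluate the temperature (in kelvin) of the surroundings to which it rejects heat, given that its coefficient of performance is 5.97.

T_C = -13 °C → -13 + 273.15 = 260.15 K.
COP_R = T_C/(T_H − T_C) ⇒ T_H = T_C·(1 + 1/COP_R) = 260.15 × (1 + 1/5.97) = 304 K.

T_H ≈ 304 K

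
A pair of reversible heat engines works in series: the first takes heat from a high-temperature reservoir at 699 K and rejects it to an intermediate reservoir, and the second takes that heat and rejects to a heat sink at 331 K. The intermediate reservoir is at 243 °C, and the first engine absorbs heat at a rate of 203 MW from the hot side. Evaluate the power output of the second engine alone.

Ẇ₂ ≈ 53.8 MW

T_m = 243 °C → 243 + 273.15 = 516.15 K.
Heat entering the second stage: Q_m = Q_H·(T_m/T_H) = 203 × 516.15/699.00 = 150 MW.
Second-stage efficiency η₂ = 1 − T_C/T_m = 1 − 331.00/516.15 = 0.3587, so W₂ = η₂·Q_m = 53.8 MW.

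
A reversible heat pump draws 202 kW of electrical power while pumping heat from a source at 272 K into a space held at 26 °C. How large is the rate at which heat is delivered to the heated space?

Q̇_H ≈ 2230 kW

T_H = 26 °C → 26 + 273.15 = 299.15 K.
For a reversible heat pump, COP_HP = T_H/(T_H − T_C) = 299.15/27.15 = 11.0184.
Q_H = COP_HP · W = 11.0184 × 202 = 2230 kW.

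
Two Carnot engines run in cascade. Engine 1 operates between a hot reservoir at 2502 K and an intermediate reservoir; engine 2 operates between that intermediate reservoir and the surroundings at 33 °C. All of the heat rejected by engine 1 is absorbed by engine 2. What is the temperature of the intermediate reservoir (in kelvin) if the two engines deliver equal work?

T_m ≈ 1400 K

T_C = 33 °C → 33 + 273.15 = 306.15 K.
For reversible stages Q_m = Q_H·(T_m/T_H). Setting W₁ = Q_H(1 − T_m/T_H) equal to W₂ = Q_m(1 − T_C/T_m) = Q_H·(T_m − T_C)/T_H gives T_H − T_m = T_m − T_C, so T_m = (T_H + T_C)/2 = (2502.00 + 306.15)/2 = 1400 K.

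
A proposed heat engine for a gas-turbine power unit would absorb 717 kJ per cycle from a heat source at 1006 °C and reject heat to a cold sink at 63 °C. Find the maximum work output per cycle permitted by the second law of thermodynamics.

T_H = 1006 °C → 1006 + 273.15 = 1279.15 K.
T_C = 63 °C → 63 + 273.15 = 336.15 K.
By the Carnot theorem, η_max = 1 − T_C/T_H = 1 − 336.15/1279.15 = 0.7372.
W_max = η_max · Q_H = 0.7372 × 717 = 529 kJ.

W_max ≈ 529 kJ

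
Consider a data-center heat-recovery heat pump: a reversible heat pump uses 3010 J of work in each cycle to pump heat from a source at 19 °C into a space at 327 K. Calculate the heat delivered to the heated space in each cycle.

T_C = 19 °C → 19 + 273.15 = 292.15 K.
For a reversible heat pump, COP_HP = T_H/(T_H − T_C) = 327.00/34.85 = 9.3831.
Q_H = COP_HP · W = 9.3831 × 3010 = 28240 J.

Q_H ≈ 28240 J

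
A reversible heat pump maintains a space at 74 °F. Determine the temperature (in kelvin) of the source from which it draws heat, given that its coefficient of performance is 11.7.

T_C ≈ 271 K

T_H = 74 °F → (74 − 32) × 5/9 = 23.33 °C = 296.48 K.
COP_HP = T_H/(T_H − T_C) ⇒ T_C = T_H·(COP_HP − 1)/COP_HP = 296.48 × (11.7 − 1)/11.7 = 271 K.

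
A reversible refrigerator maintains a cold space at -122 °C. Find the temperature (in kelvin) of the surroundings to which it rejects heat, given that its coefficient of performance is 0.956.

T_H ≈ 309 K

T_C = -122 °C → -122 + 273.15 = 151.15 K.
COP_R = T_C/(T_H − T_C) ⇒ T_H = T_C·(1 + 1/COP_R) = 151.15 × (1 + 1/0.956) = 309 K.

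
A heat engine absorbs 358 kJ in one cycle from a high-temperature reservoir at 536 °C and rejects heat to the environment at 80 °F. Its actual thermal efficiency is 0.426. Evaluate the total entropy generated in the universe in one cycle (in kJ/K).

T_H = 536 °C → 536 + 273.15 = 809.15 K.
T_C = 80 °F → (80 − 32) × 5/9 = 26.67 °C = 299.82 K.
W = η·Q_H = 0.426 × 358 = 152.5 kJ, so Q_C = Q_H − W = 205.5 kJ.
Reservoir entropy changes: ΔS_H = −Q_H/T_H = −358/809.15 = -0.4424 kJ/K and ΔS_C = +Q_C/T_C = 205.5/299.82 = 0.6854 kJ/K.
ΔS_univ = −Q_H/T_H + Q_C/T_C = 0.243 kJ/K (> 0, since η = 0.426 < η_Carnot = 0.629).

ΔS_univ ≈ 0.243 kJ/K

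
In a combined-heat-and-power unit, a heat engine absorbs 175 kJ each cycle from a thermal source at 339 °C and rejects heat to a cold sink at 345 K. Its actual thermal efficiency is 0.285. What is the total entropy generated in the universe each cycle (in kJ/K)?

ΔS_univ ≈ 0.07680 kJ/K

T_H = 339 °C → 339 + 273.15 = 612.15 K.
W = η·Q_H = 0.285 × 175 = 49.87 kJ, so Q_C = Q_H − W = 125.1 kJ.
Entropy balance on the reservoirs: −Q_H/T_H = -0.2859 kJ/K, +Q_C/T_C = 0.3627 kJ/K.
ΔS_univ = −Q_H/T_H + Q_C/T_C = 0.07680 kJ/K (> 0, since η = 0.285 < η_Carnot = 0.436).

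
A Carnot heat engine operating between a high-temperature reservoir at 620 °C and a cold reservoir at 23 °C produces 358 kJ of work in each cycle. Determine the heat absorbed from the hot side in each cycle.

Q_H ≈ 535.6 kJ

T_H = 620 °C → 620 + 273.15 = 893.15 K.
T_C = 23 °C → 23 + 273.15 = 296.15 K.
η_rev = 1 − T_C/T_H = 1 − 296.15/893.15 = 0.6684.
Q_H = W/η = 358/0.6684 = 535.6 kJ.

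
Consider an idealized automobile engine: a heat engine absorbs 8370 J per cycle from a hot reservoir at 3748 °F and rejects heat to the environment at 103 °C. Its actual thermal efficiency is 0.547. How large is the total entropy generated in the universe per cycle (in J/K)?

T_H = 3748 °F → (3748 − 32) × 5/9 = 2064.44 °C = 2337.59 K.
T_C = 103 °C → 103 + 273.15 = 376.15 K.
W = η·Q_H = 0.547 × 8370 = 4578 J, so Q_C = Q_H − W = 3792 J.
Reservoir entropy changes: ΔS_H = −Q_H/T_H = −8370/2337.59 = -3.581 J/K and ΔS_C = +Q_C/T_C = 3792/376.15 = 10.08 J/K.
ΔS_univ = −Q_H/T_H + Q_C/T_C = 6.499 J/K (> 0, since η = 0.547 < η_Carnot = 0.839).

ΔS_univ ≈ 6.499 J/K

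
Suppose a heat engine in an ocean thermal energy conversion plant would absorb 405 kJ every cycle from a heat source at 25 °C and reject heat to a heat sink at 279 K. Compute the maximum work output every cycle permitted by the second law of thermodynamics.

W_max ≈ 26.01 kJ

T_H = 25 °C → 25 + 273.15 = 298.15 K.
The second-law ceiling is the Carnot efficiency, η_max = 1 − T_C/T_H = 1 − 279.00/298.15 = 0.0642.
W_max = η_max · Q_H = 0.0642 × 405 = 26.01 kJ.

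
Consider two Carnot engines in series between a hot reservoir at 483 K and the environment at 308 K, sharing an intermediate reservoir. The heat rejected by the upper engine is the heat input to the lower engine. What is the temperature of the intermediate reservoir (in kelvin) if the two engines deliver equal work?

T_m ≈ 396 K

For reversible stages Q_m = Q_H·(T_m/T_H). Setting W₁ = Q_H(1 − T_m/T_H) equal to W₂ = Q_m(1 − T_C/T_m) = Q_H·(T_m − T_C)/T_H gives T_H − T_m = T_m − T_C, so T_m = (T_H + T_C)/2 = (483.00 + 308.00)/2 = 396 K.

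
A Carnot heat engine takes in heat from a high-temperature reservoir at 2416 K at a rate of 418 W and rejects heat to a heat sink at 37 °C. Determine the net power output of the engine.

T_C = 37 °C → 37 + 273.15 = 310.15 K.
Since the cycle is reversible, η = 1 − T_C/T_H = 1 − 310.15/2416.00 = 0.8716.
W = η·Q_H = 0.8716 × 418 = 364.3 W.

Ẇ ≈ 364.3 W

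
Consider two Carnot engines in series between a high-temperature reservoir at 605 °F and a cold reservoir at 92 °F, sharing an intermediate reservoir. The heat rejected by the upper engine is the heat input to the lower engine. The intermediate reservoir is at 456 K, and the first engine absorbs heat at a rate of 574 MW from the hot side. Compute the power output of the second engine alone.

T_H = 605 °F → (605 − 32) × 5/9 = 318.33 °C = 591.48 K.
T_C = 92 °F → (92 − 32) × 5/9 = 33.33 °C = 306.48 K.
Heat entering the second stage: Q_m = Q_H·(T_m/T_H) = 574 × 456.00/591.48 = 442.5 MW.
Second-stage efficiency η₂ = 1 − T_C/T_m = 1 − 306.48/456.00 = 0.3279, so W₂ = η₂·Q_m = 145.1 MW.

Ẇ₂ ≈ 145.1 MW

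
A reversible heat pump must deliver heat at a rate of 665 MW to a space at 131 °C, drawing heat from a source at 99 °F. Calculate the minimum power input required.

T_H = 131 °C → 131 + 273.15 = 404.15 K.
T_C = 99 °F → (99 − 32) × 5/9 = 37.22 °C = 310.37 K.
COP_HP = T_H/(T_H − T_C) = 404.15/93.78 = 4.3097.
W = Q_H/COP_HP = 665/4.3097 = 154.3 MW.

Ẇ_in ≈ 154.3 MW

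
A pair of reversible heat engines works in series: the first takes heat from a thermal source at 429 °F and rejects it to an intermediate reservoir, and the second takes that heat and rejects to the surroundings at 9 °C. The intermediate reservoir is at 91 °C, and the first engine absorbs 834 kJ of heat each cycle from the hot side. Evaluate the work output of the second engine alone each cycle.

T_H = 429 °F → (429 − 32) × 5/9 = 220.56 °C = 493.71 K.
T_C = 9 °C → 9 + 273.15 = 282.15 K.
T_m = 91 °C → 91 + 273.15 = 364.15 K.
Heat entering the second stage: Q_m = Q_H·(T_m/T_H) = 834 × 364.15/493.71 = 615 kJ.
Second-stage efficiency η₂ = 1 − T_C/T_m = 1 − 282.15/364.15 = 0.2252, so W₂ = η₂·Q_m = 139 kJ.

W₂ ≈ 139 kJ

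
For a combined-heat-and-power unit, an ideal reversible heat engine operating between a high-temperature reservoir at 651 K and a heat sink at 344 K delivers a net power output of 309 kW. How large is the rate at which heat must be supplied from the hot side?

Q̇_H ≈ 655.2 kW

Since the cycle is reversible, η = 1 − T_C/T_H = 1 − 344.00/651.00 = 0.4716.
Q_H = W/η = 309/0.4716 = 655.2 kW.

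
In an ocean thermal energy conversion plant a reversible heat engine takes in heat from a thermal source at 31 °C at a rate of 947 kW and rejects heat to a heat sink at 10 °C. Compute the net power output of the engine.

Ẇ ≈ 65.39 kW

T_H = 31 °C → 31 + 273.15 = 304.15 K.
T_C = 10 °C → 10 + 273.15 = 283.15 K.
Since the cycle is reversible, η = 1 − T_C/T_H = 1 − 283.15/304.15 = 0.0690.
W = η·Q_H = 0.0690 × 947 = 65.39 kW.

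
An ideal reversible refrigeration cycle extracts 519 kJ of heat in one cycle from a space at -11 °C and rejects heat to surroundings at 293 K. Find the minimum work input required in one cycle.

W_in ≈ 61.1 kJ

T_C = -11 °C → -11 + 273.15 = 262.15 K.
For a reversible refrigerator, COP_R = T_C/(T_H − T_C) = 262.15/30.85 = 8.4976.
W = Q_C/COP_R = 519/8.4976 = 61.1 kJ.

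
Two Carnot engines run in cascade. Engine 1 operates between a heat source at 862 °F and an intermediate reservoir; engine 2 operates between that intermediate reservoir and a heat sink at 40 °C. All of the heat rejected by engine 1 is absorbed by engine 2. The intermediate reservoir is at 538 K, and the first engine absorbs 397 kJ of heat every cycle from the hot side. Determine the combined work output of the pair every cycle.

W_total ≈ 228 kJ

T_H = 862 °F → (862 − 32) × 5/9 = 461.11 °C = 734.26 K.
T_C = 40 °C → 40 + 273.15 = 313.15 K.
Two reversible stages in series are equivalent to a single Carnot engine between T_H and T_C, so η_total = 1 − T_C/T_H = 1 − 313.15/734.26 = 0.5735.
W_total = η_total · Q_H = 0.5735 × 397 = 228 kJ.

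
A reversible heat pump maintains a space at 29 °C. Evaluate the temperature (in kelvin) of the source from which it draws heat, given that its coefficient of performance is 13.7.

T_H = 29 °C → 29 + 273.15 = 302.15 K.
COP_HP = T_H/(T_H − T_C) ⇒ T_C = T_H·(COP_HP − 1)/COP_HP = 302.15 × (13.7 − 1)/13.7 = 280 K.

T_C ≈ 280 K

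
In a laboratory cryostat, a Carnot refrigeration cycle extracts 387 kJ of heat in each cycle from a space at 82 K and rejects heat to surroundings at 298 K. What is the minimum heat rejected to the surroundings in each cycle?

Q_H ≈ 1410 kJ

For a reversible cycle Q_H/Q_C = T_H/T_C, so Q_H = Q_C·T_H/T_C = 387 × 298.00/82.00 = 1410 kJ.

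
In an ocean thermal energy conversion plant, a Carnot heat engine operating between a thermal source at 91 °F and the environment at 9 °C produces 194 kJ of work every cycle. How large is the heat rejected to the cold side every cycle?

T_H = 91 °F → (91 − 32) × 5/9 = 32.78 °C = 305.93 K.
T_C = 9 °C → 9 + 273.15 = 282.15 K.
For a reversible engine, η = 1 − T_C/T_H = 1 − 282.15/305.93 = 0.0777.
Since Q_C/Q_H = T_C/T_H and Q_H = W/η, Q_C = W·T_C/(T_H − T_C) = 194 × 282.15/23.78 = 2300 kJ.

Q_C ≈ 2300 kJ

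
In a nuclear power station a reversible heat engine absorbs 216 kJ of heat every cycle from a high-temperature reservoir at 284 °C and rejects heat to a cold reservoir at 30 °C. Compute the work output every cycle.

W ≈ 98.47 kJ

T_H = 284 °C → 284 + 273.15 = 557.15 K.
T_C = 30 °C → 30 + 273.15 = 303.15 K.
The Carnot efficiency is η = 1 − T_C/T_H = 1 − 303.15/557.15 = 0.4559.
W = η·Q_H = 0.4559 × 216 = 98.47 kJ.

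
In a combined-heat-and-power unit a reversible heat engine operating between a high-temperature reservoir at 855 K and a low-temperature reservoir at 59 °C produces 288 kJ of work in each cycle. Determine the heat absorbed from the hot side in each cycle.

Q_H ≈ 471.0 kJ

T_C = 59 °C → 59 + 273.15 = 332.15 K.
η_rev = 1 − T_C/T_H = 1 − 332.15/855.00 = 0.6115.
Q_H = W/η = 288/0.6115 = 471.0 kJ.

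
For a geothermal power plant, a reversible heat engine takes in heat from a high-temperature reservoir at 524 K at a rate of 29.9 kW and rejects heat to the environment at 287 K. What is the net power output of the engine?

Since the cycle is reversible, η = 1 − T_C/T_H = 1 − 287.00/524.00 = 0.4523.
W = η·Q_H = 0.4523 × 29.9 = 13.5 kW.

Ẇ ≈ 13.5 kW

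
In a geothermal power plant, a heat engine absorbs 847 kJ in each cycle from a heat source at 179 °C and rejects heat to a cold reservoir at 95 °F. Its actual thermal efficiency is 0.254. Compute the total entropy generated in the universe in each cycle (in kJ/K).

T_H = 179 °C → 179 + 273.15 = 452.15 K.
T_C = 95 °F → (95 − 32) × 5/9 = 35.00 °C = 308.15 K.
W = η·Q_H = 0.254 × 847 = 215.1 kJ, so Q_C = Q_H − W = 631.9 kJ.
The hot reservoir loses entropy Q_H/T_H = 847/452.15 = 1.873 kJ/K; the cold reservoir gains Q_C/T_C = 631.9/308.15 = 2.051 kJ/K.
ΔS_univ = −Q_H/T_H + Q_C/T_C = 0.177 kJ/K (> 0, since η = 0.254 < η_Carnot = 0.318).

ΔS_univ ≈ 0.177 kJ/K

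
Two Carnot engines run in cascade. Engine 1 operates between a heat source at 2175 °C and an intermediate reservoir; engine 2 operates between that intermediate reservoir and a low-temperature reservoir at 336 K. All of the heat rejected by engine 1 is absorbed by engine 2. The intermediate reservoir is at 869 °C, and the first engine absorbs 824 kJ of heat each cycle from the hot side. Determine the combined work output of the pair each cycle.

T_H = 2175 °C → 2175 + 273.15 = 2448.15 K.
Two reversible stages in series are equivalent to a single Carnot engine between T_H and T_C, so η_total = 1 − T_C/T_H = 1 − 336.00/2448.15 = 0.8628.
W_total = η_total · Q_H = 0.8628 × 824 = 711 kJ.

W_total ≈ 711 kJ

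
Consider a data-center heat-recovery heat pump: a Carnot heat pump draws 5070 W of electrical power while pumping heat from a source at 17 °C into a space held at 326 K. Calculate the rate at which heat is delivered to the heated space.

T_C = 17 °C → 17 + 273.15 = 290.15 K.
For a reversible heat pump, COP_HP = T_H/(T_H − T_C) = 326.00/35.85 = 9.0934.
Q_H = COP_HP · W = 9.0934 × 5070 = 46100 W.

Q̇_H ≈ 46100 W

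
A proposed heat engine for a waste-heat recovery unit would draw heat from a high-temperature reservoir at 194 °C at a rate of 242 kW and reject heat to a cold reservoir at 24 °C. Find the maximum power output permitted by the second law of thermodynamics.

Ẇ_max ≈ 88.1 kW

T_H = 194 °C → 194 + 273.15 = 467.15 K.
T_C = 24 °C → 24 + 273.15 = 297.15 K.
No engine can exceed the Carnot limit: η_max = 1 − T_C/T_H = 1 − 297.15/467.15 = 0.3639.
W_max = η_max · Q_H = 0.3639 × 242 = 88.1 kW.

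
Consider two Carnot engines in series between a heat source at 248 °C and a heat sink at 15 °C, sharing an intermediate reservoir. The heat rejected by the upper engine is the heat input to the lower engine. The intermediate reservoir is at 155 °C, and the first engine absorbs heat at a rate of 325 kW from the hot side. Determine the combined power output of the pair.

T_H = 248 °C → 248 + 273.15 = 521.15 K.
T_C = 15 °C → 15 + 273.15 = 288.15 K.
Two reversible stages in series are equivalent to a single Carnot engine between T_H and T_C, so η_total = 1 − T_C/T_H = 1 − 288.15/521.15 = 0.4471.
W_total = η_total · Q_H = 0.4471 × 325 = 145 kW.

Ẇ_total ≈ 145 kW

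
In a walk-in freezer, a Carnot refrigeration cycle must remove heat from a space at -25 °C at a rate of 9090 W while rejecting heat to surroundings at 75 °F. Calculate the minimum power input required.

T_H = 75 °F → (75 − 32) × 5/9 = 23.89 °C = 297.04 K.
T_C = -25 °C → -25 + 273.15 = 248.15 K.
For a reversible refrigerator, COP_R = T_C/(T_H − T_C) = 248.15/48.89 = 5.0758.
W = Q_C/COP_R = 9090/5.0758 = 1790 W.

Ẇ_in ≈ 1790 W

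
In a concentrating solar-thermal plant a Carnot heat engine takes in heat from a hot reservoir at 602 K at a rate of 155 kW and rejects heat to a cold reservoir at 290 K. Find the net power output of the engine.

Ẇ ≈ 80.3 kW

For a reversible engine, η = 1 − T_C/T_H = 1 − 290.00/602.00 = 0.5183.
W = η·Q_H = 0.5183 × 155 = 80.3 kW.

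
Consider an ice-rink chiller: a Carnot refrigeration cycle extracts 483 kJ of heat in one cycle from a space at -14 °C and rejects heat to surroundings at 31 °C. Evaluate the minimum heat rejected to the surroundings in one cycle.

T_H = 31 °C → 31 + 273.15 = 304.15 K.
T_C = -14 °C → -14 + 273.15 = 259.15 K.
For a reversible cycle Q_H/Q_C = T_H/T_C, so Q_H = Q_C·T_H/T_C = 483 × 304.15/259.15 = 566.9 kJ.

Q_H ≈ 566.9 kJ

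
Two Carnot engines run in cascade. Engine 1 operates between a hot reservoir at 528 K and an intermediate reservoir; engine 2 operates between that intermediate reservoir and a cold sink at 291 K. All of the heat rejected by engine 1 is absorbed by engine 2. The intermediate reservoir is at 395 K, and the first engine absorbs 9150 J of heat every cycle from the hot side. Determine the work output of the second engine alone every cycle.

Heat entering the second stage: Q_m = Q_H·(T_m/T_H) = 9150 × 395.00/528.00 = 6845 J.
Second-stage efficiency η₂ = 1 − T_C/T_m = 1 − 291.00/395.00 = 0.2633, so W₂ = η₂·Q_m = 1802 J.

W₂ ≈ 1802 J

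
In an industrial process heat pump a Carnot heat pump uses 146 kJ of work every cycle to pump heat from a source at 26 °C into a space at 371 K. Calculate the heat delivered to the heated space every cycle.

Q_H ≈ 753.9 kJ

T_C = 26 °C → 26 + 273.15 = 299.15 K.
For a reversible heat pump, COP_HP = T_H/(T_H − T_C) = 371.00/71.85 = 5.1635.
Q_H = COP_HP · W = 5.1635 × 146 = 753.9 kJ.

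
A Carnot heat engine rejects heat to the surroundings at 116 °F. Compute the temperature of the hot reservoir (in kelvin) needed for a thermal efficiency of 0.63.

T_C = 116 °F → (116 − 32) × 5/9 = 46.67 °C = 319.82 K.
From η = 1 − T_C/T_H, solving for T_H gives T_H = T_C/(1 − η) = 319.82/(1 − 0.63) = 864 K.

T_H ≈ 864 K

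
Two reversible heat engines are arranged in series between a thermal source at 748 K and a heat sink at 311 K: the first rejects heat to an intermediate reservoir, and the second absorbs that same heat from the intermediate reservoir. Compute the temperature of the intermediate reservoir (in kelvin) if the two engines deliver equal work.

T_m ≈ 529.5 K

For reversible stages Q_m = Q_H·(T_m/T_H). Setting W₁ = Q_H(1 − T_m/T_H) equal to W₂ = Q_m(1 − T_C/T_m) = Q_H·(T_m − T_C)/T_H gives T_H − T_m = T_m − T_C, so T_m = (T_H + T_C)/2 = (748.00 + 311.00)/2 = 529.5 K.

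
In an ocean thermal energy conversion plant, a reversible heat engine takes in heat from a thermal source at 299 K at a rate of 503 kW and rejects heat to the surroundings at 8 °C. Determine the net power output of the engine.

Ẇ ≈ 30.0 kW

T_C = 8 °C → 8 + 273.15 = 281.15 K.
Since the cycle is reversible, η = 1 − T_C/T_H = 1 − 281.15/299.00 = 0.0597.
W = η·Q_H = 0.0597 × 503 = 30.0 kW.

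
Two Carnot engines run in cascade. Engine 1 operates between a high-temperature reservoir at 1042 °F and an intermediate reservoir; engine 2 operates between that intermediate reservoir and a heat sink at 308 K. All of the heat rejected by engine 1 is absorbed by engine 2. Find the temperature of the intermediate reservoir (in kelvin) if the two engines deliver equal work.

T_m ≈ 571 K

T_H = 1042 °F → (1042 − 32) × 5/9 = 561.11 °C = 834.26 K.
For reversible stages Q_m = Q_H·(T_m/T_H). Setting W₁ = Q_H(1 − T_m/T_H) equal to W₂ = Q_m(1 − T_C/T_m) = Q_H·(T_m − T_C)/T_H gives T_H − T_m = T_m − T_C, so T_m = (T_H + T_C)/2 = (834.26 + 308.00)/2 = 571 K.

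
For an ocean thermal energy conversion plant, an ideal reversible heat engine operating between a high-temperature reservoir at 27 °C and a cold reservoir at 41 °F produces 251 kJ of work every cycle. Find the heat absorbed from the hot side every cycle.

T_H = 27 °C → 27 + 273.15 = 300.15 K.
T_C = 41 °F → (41 − 32) × 5/9 = 5.00 °C = 278.15 K.
η_rev = 1 − T_C/T_H = 1 − 278.15/300.15 = 0.0733.
Q_H = W/η = 251/0.0733 = 3420 kJ.

Q_H ≈ 3420 kJ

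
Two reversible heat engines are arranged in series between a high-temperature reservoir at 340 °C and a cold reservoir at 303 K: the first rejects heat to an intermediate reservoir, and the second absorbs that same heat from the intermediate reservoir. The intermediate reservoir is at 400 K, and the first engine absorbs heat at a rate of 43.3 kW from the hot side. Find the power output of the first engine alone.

Ẇ₁ ≈ 15.1 kW

T_H = 340 °C → 340 + 273.15 = 613.15 K.
First-stage efficiency η₁ = 1 − T_m/T_H = 1 − 400.00/613.15 = 0.3476.
W₁ = η₁·Q_H = 0.3476 × 43.3 = 15.1 kW.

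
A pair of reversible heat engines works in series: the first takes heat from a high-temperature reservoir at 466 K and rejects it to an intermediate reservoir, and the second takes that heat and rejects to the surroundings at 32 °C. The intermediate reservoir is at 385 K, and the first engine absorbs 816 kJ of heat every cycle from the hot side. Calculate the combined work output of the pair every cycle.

T_C = 32 °C → 32 + 273.15 = 305.15 K.
Two reversible stages in series are equivalent to a single Carnot engine between T_H and T_C, so η_total = 1 − T_C/T_H = 1 − 305.15/466.00 = 0.3452.
W_total = η_total · Q_H = 0.3452 × 816 = 281.7 kJ.

W_total ≈ 281.7 kJ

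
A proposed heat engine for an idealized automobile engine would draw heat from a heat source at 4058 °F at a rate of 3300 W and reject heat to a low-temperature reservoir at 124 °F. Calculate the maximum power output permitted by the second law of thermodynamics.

T_H = 4058 °F → (4058 − 32) × 5/9 = 2236.67 °C = 2509.82 K.
T_C = 124 °F → (124 − 32) × 5/9 = 51.11 °C = 324.26 K.
No engine can exceed the Carnot limit: η_max = 1 − T_C/T_H = 1 − 324.26/2509.82 = 0.8708.
W_max = η_max · Q_H = 0.8708 × 3300 = 2874 W.

Ẇ_max ≈ 2874 W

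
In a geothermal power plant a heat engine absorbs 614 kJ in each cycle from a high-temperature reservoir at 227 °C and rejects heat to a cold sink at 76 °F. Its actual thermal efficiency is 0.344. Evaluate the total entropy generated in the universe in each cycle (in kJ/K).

T_H = 227 °C → 227 + 273.15 = 500.15 K.
T_C = 76 °F → (76 − 32) × 5/9 = 24.44 °C = 297.59 K.
W = η·Q_H = 0.344 × 614 = 211.2 kJ, so Q_C = Q_H − W = 402.8 kJ.
Entropy balance on the reservoirs: −Q_H/T_H = -1.228 kJ/K, +Q_C/T_C = 1.353 kJ/K.
ΔS_univ = −Q_H/T_H + Q_C/T_C = 0.126 kJ/K (> 0, since η = 0.344 < η_Carnot = 0.405).

ΔS_univ ≈ 0.126 kJ/K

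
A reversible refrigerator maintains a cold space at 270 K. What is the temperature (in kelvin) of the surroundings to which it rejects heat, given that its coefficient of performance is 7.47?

T_H ≈ 306.1 K

COP_R = T_C/(T_H − T_C) ⇒ T_H = T_C·(1 + 1/COP_R) = 270.00 × (1 + 1/7.47) = 306.1 K.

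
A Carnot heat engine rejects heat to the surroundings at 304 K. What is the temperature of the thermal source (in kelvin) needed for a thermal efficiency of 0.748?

T_H ≈ 1206 K

From η = 1 − T_C/T_H, solving for T_H gives T_H = T_C/(1 − η) = 304.00/(1 − 0.748) = 1206 K.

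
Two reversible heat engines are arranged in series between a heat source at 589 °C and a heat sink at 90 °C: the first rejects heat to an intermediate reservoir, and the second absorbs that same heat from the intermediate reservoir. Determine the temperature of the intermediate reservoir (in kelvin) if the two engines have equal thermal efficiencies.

T_m ≈ 560 K

T_H = 589 °C → 589 + 273.15 = 862.15 K.
T_C = 90 °C → 90 + 273.15 = 363.15 K.
Equal efficiencies require 1 − T_m/T_H = 1 − T_C/T_m, i.e. T_m/T_H = T_C/T_m, so T_m = √(T_H·T_C) = √(862.15 × 363.15) = 560 K.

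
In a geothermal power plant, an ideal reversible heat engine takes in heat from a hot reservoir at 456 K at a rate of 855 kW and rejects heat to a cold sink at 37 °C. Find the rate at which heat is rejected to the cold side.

Q̇_C ≈ 582 kW

T_C = 37 °C → 37 + 273.15 = 310.15 K.
Carnot efficiency: η = 1 − T_C/T_H = 1 − 310.15/456.00 = 0.3198.
For a reversible cycle Q_C/Q_H = T_C/T_H, so Q_C = 855 × 310.15/456.00 = 582 kW.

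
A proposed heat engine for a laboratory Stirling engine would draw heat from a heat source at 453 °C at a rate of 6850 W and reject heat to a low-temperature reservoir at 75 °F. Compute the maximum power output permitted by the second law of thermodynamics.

Ẇ_max ≈ 4048 W

T_H = 453 °C → 453 + 273.15 = 726.15 K.
T_C = 75 °F → (75 − 32) × 5/9 = 23.89 °C = 297.04 K.
By the Carnot theorem, η_max = 1 − T_C/T_H = 1 − 297.04/726.15 = 0.5909.
W_max = η_max · Q_H = 0.5909 × 6850 = 4048 W.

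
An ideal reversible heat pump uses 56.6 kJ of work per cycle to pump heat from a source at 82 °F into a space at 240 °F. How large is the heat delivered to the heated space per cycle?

Q_H ≈ 250.6 kJ

T_H = 240 °F → (240 − 32) × 5/9 = 115.56 °C = 388.71 K.
T_C = 82 °F → (82 − 32) × 5/9 = 27.78 °C = 300.93 K.
For a reversible heat pump, COP_HP = T_H/(T_H − T_C) = 388.71/87.78 = 4.4283.
Q_H = COP_HP · W = 4.4283 × 56.6 = 250.6 kJ.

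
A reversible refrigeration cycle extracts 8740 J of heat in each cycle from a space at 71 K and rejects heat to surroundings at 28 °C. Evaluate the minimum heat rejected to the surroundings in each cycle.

Q_H ≈ 37070 J

T_H = 28 °C → 28 + 273.15 = 301.15 K.
For a reversible cycle Q_H/Q_C = T_H/T_C, so Q_H = Q_C·T_H/T_C = 8740 × 301.15/71.00 = 37070 J.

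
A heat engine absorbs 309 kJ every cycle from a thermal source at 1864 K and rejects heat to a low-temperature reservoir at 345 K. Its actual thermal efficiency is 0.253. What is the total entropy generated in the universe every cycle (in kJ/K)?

W = η·Q_H = 0.253 × 309 = 78.18 kJ, so Q_C = Q_H − W = 230.8 kJ.
The hot reservoir loses entropy Q_H/T_H = 309/1864.00 = 0.1658 kJ/K; the cold reservoir gains Q_C/T_C = 230.8/345.00 = 0.6691 kJ/K.
ΔS_univ = −Q_H/T_H + Q_C/T_C = 0.503 kJ/K (> 0, since η = 0.253 < η_Carnot = 0.815).

ΔS_univ ≈ 0.503 kJ/K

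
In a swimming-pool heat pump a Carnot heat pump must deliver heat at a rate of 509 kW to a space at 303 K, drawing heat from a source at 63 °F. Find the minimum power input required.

T_C = 63 °F → (63 − 32) × 5/9 = 17.22 °C = 290.37 K.
For a reversible heat pump, COP_HP = T_H/(T_H − T_C) = 303.00/12.63 = 23.9947.
W = Q_H/COP_HP = 509/23.9947 = 21.2 kW.

Ẇ_in ≈ 21.2 kW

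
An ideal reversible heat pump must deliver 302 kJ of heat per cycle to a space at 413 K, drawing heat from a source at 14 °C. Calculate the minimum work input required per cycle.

T_C = 14 °C → 14 + 273.15 = 287.15 K.
COP_HP = T_H/(T_H − T_C) = 413.00/125.85 = 3.2817.
W = Q_H/COP_HP = 302/3.2817 = 92.03 kJ.

W_in ≈ 92.03 kJ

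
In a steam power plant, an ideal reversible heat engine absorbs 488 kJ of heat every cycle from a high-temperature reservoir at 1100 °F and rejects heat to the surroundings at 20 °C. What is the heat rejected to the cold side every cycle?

Q_C ≈ 165.1 kJ

T_H = 1100 °F → (1100 − 32) × 5/9 = 593.33 °C = 866.48 K.
T_C = 20 °C → 20 + 273.15 = 293.15 K.
For a reversible engine, η = 1 − T_C/T_H = 1 − 293.15/866.48 = 0.6617.
For a reversible cycle Q_C/Q_H = T_C/T_H, so Q_C = 488 × 293.15/866.48 = 165.1 kJ.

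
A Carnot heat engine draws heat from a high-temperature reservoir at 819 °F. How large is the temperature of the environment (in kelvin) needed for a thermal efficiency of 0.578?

T_C ≈ 299.8 K

T_H = 819 °F → (819 − 32) × 5/9 = 437.22 °C = 710.37 K.
From η = 1 − T_C/T_H, T_C = T_H·(1 − η) = 710.37 × (1 − 0.578) = 299.8 K.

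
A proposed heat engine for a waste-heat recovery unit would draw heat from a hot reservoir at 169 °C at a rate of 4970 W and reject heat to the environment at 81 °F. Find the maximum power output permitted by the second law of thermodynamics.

T_H = 169 °C → 169 + 273.15 = 442.15 K.
T_C = 81 °F → (81 − 32) × 5/9 = 27.22 °C = 300.37 K.
The upper bound on efficiency is η_max = 1 − T_C/T_H = 1 − 300.37/442.15 = 0.3207.
W_max = η_max · Q_H = 0.3207 × 4970 = 1594 W.

Ẇ_max ≈ 1594 W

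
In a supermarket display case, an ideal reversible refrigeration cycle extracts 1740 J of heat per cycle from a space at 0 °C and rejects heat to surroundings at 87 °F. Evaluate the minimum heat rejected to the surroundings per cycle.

T_H = 87 °F → (87 − 32) × 5/9 = 30.56 °C = 303.71 K.
T_C = 0 °C → 0 + 273.15 = 273.15 K.
For a reversible cycle Q_H/Q_C = T_H/T_C, so Q_H = Q_C·T_H/T_C = 1740 × 303.71/273.15 = 1935 J.

Q_H ≈ 1935 J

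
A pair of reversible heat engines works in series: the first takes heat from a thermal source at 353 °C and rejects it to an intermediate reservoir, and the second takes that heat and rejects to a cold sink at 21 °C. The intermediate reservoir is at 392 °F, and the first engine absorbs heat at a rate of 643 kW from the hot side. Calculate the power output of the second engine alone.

Ẇ₂ ≈ 184 kW

T_H = 353 °C → 353 + 273.15 = 626.15 K.
T_C = 21 °C → 21 + 273.15 = 294.15 K.
T_m = 392 °F → (392 − 32) × 5/9 = 200.00 °C = 473.15 K.
Heat entering the second stage: Q_m = Q_H·(T_m/T_H) = 643 × 473.15/626.15 = 486 kW.
Second-stage efficiency η₂ = 1 − T_C/T_m = 1 − 294.15/473.15 = 0.3783, so W₂ = η₂·Q_m = 184 kW.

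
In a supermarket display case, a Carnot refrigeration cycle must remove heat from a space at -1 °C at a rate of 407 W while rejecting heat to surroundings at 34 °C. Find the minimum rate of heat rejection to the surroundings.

T_H = 34 °C → 34 + 273.15 = 307.15 K.
T_C = -1 °C → -1 + 273.15 = 272.15 K.
For a reversible cycle Q_H/Q_C = T_H/T_C, so Q_H = Q_C·T_H/T_C = 407 × 307.15/272.15 = 459 W.

Q̇_H ≈ 459 W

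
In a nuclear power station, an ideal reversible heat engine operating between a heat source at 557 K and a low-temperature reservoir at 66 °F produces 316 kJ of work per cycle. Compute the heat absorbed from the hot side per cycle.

T_C = 66 °F → (66 − 32) × 5/9 = 18.89 °C = 292.04 K.
η_rev = 1 − T_C/T_H = 1 − 292.04/557.00 = 0.4757.
Q_H = W/η = 316/0.4757 = 664.3 kJ.

Q_H ≈ 664.3 kJ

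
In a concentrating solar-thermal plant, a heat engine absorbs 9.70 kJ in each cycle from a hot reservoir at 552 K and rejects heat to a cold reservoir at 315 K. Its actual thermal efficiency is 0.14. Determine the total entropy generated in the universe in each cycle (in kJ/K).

ΔS_univ ≈ 0.00891 kJ/K

W = η·Q_H = 0.14 × 9.70 = 1.358 kJ, so Q_C = Q_H − W = 8.342 kJ.
Entropy balance on the reservoirs: −Q_H/T_H = -0.01757 kJ/K, +Q_C/T_C = 0.02648 kJ/K.
ΔS_univ = −Q_H/T_H + Q_C/T_C = 0.00891 kJ/K (> 0, since η = 0.14 < η_Carnot = 0.429).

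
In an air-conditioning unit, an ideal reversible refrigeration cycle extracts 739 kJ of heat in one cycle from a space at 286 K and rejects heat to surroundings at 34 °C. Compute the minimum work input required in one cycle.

W_in ≈ 54.65 kJ

T_H = 34 °C → 34 + 273.15 = 307.15 K.
COP_R = T_C/(T_H − T_C) = 286.00/21.15 = 13.5225.
W = Q_C/COP_R = 739/13.5225 = 54.65 kJ.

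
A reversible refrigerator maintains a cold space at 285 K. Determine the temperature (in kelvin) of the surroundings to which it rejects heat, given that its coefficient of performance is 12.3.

T_H ≈ 308.2 K

COP_R = T_C/(T_H − T_C) ⇒ T_H = T_C·(1 + 1/COP_R) = 285.00 × (1 + 1/12.3) = 308.2 K.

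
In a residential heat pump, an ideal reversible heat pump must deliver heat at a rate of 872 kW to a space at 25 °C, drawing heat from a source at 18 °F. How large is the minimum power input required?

T_H = 25 °C → 25 + 273.15 = 298.15 K.
T_C = 18 °F → (18 − 32) × 5/9 = -7.78 °C = 265.37 K.
The Carnot heat-pump COP is COP_HP = T_H/(T_H − T_C) = 298.15/32.78 = 9.0961.
W = Q_H/COP_HP = 872/9.0961 = 95.9 kW.

Ẇ_in ≈ 95.9 kW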